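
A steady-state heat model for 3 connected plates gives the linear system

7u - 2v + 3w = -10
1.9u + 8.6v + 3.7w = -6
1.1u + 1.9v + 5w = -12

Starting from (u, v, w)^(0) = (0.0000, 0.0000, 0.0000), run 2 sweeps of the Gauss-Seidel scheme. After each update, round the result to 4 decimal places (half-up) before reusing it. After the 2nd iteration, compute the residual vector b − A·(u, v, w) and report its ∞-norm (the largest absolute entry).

Iteration 1:
  u = (-10 - (-2)·0.0000 - (3)·0.0000) / (7) = -1.4286
  v = (-6 - (1.9)·-1.4286 - (3.7)·0.0000) / (8.6) = -0.3821
  w = (-12 - (1.1)·-1.4286 - (1.9)·-0.3821) / (5) = -1.9405
Iteration 2:
  u = (-10 - (-2)·-0.3821 - (3)·-1.9405) / (7) = -0.7061
  v = (-6 - (1.9)·-0.7061 - (3.7)·-1.9405) / (8.6) = 0.2932
  w = (-12 - (1.1)·-0.7061 - (1.9)·0.2932) / (5) = -2.3561
Residual b − A·x = (2.5974, 1.5376, 0.0001); ∞-norm = 2.5974

2.5974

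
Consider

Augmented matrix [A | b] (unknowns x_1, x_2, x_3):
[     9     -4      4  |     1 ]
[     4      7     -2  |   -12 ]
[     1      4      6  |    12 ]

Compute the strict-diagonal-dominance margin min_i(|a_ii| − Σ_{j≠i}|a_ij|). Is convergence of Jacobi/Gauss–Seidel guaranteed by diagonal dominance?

row 1: |9| − (4+4) = 1
row 2: |7| − (4+2) = 1
row 3: |6| − (1+4) = 1
minimum over rows = 1 → strictly diagonally dominant (convergence guaranteed)

1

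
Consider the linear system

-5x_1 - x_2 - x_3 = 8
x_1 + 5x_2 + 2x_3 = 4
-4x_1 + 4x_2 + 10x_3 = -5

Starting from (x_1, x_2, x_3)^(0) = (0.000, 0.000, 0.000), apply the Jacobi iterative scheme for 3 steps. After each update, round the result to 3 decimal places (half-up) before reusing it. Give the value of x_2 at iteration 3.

1.716

Iteration 1:
  x_1 = (8 - (-1)·0.000 - (-1)·0.000) / (-5) = -1.600
  x_2 = (4 - (1)·0.000 - (2)·0.000) / (5) = 0.800
  x_3 = (-5 - (-4)·0.000 - (4)·0.000) / (10) = -0.500
Iteration 2:
  x_1 = (8 - (-1)·0.800 - (-1)·-0.500) / (-5) = -1.660
  x_2 = (4 - (1)·-1.600 - (2)·-0.500) / (5) = 1.320
  x_3 = (-5 - (-4)·-1.600 - (4)·0.800) / (10) = -1.460
Iteration 3:
  x_1 = (8 - (-1)·1.320 - (-1)·-1.460) / (-5) = -1.572
  x_2 = (4 - (1)·-1.660 - (2)·-1.460) / (5) = 1.716
  x_3 = (-5 - (-4)·-1.660 - (4)·1.320) / (10) = -1.692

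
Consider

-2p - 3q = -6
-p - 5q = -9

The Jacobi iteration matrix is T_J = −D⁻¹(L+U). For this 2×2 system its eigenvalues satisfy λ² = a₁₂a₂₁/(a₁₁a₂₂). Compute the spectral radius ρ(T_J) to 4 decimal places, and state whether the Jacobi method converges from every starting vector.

a₁₂a₂₁/(a₁₁a₂₂) = (-3)·(-1) / ((-2)·(-5)) = 0.300000
ρ = √|0.300000| = √0.300000 = 0.5477
ρ < 1, so Jacobi converges

0.5477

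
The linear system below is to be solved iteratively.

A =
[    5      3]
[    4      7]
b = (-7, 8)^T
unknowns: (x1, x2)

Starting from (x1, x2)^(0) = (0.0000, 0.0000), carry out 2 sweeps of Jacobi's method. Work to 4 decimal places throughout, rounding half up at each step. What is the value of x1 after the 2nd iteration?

-2.0857

Iteration 1:
  x1 = (-7 - (3)·0.0000) / (5) = -1.4000
  x2 = (8 - (4)·0.0000) / (7) = 1.1429
Iteration 2:
  x1 = (-7 - (3)·1.1429) / (5) = -2.0857
  x2 = (8 - (4)·-1.4000) / (7) = 1.9429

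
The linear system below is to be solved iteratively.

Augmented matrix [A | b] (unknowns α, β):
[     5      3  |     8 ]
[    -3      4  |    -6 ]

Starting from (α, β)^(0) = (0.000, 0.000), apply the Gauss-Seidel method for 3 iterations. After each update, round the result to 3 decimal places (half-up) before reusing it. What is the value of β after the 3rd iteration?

-0.226

Iteration 1:
  α = (8 - (3)·0.000) / (5) = 1.600
  β = (-6 - (-3)·1.600) / (4) = -0.300
Iteration 2:
  α = (8 - (3)·-0.300) / (5) = 1.780
  β = (-6 - (-3)·1.780) / (4) = -0.165
Iteration 3:
  α = (8 - (3)·-0.165) / (5) = 1.699
  β = (-6 - (-3)·1.699) / (4) = -0.226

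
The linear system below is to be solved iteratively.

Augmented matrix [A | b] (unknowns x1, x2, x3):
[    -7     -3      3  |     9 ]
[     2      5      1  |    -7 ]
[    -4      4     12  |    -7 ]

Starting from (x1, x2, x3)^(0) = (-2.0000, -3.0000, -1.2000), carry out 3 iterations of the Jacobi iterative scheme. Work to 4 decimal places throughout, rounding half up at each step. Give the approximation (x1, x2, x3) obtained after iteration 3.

Iteration 1:
  x1 = (9 - (-3)·-3.0000 - (3)·-1.2000) / (-7) = -0.5143
  x2 = (-7 - (2)·-2.0000 - (1)·-1.2000) / (5) = -0.3600
  x3 = (-7 - (-4)·-2.0000 - (4)·-3.0000) / (12) = -0.2500
Iteration 2:
  x1 = (9 - (-3)·-0.3600 - (3)·-0.2500) / (-7) = -1.2386
  x2 = (-7 - (2)·-0.5143 - (1)·-0.2500) / (5) = -1.1443
  x3 = (-7 - (-4)·-0.5143 - (4)·-0.3600) / (12) = -0.6348
Iteration 3:
  x1 = (9 - (-3)·-1.1443 - (3)·-0.6348) / (-7) = -1.0674
  x2 = (-7 - (2)·-1.2386 - (1)·-0.6348) / (5) = -0.7776
  x3 = (-7 - (-4)·-1.2386 - (4)·-1.1443) / (12) = -0.6148

(-1.0674, -0.7776, -0.6148)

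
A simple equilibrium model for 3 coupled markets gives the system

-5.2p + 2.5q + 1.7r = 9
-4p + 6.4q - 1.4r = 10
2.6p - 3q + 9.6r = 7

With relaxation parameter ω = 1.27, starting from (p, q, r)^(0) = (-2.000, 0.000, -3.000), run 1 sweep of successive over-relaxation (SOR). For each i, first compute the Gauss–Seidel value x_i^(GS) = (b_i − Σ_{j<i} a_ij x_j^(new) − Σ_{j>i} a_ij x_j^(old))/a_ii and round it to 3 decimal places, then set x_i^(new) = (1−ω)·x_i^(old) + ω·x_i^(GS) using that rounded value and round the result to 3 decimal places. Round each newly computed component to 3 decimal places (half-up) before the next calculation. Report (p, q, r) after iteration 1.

(-2.904, -1.154, 2.277)

Iteration 1:
  p: GS value = (9 - (2.5)·0.000 - (1.7)·-3.000) / (-5.2) = -2.712;  p ← (1−ω)·-2.000 + ω·-2.712 = -2.904
  q: GS value = (10 - (-4)·-2.904 - (-1.4)·-3.000) / (6.4) = -0.909;  q ← (1−ω)·0.000 + ω·-0.909 = -1.154
  r: GS value = (7 - (2.6)·-2.904 - (-3)·-1.154) / (9.6) = 1.155;  r ← (1−ω)·-3.000 + ω·1.155 = 2.277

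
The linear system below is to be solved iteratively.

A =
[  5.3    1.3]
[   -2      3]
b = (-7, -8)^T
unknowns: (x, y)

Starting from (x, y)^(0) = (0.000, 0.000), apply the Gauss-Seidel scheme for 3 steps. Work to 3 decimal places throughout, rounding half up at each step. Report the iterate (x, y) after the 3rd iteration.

(-0.593, -3.062)

Iteration 1:
  x = (-7 - (1.3)·0.000) / (5.3) = -1.321
  y = (-8 - (-2)·-1.321) / (3) = -3.547
Iteration 2:
  x = (-7 - (1.3)·-3.547) / (5.3) = -0.451
  y = (-8 - (-2)·-0.451) / (3) = -2.967
Iteration 3:
  x = (-7 - (1.3)·-2.967) / (5.3) = -0.593
  y = (-8 - (-2)·-0.593) / (3) = -3.062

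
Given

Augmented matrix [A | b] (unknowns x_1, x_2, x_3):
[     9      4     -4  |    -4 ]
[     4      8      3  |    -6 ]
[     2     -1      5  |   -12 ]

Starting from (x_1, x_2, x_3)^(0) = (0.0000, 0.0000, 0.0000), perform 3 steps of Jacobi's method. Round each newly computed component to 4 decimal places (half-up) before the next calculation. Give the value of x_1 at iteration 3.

Iteration 1:
  x_1 = (-4 - (4)·0.0000 - (-4)·0.0000) / (9) = -0.4444
  x_2 = (-6 - (4)·0.0000 - (3)·0.0000) / (8) = -0.7500
  x_3 = (-12 - (2)·0.0000 - (-1)·0.0000) / (5) = -2.4000
Iteration 2:
  x_1 = (-4 - (4)·-0.7500 - (-4)·-2.4000) / (9) = -1.1778
  x_2 = (-6 - (4)·-0.4444 - (3)·-2.4000) / (8) = 0.3722
  x_3 = (-12 - (2)·-0.4444 - (-1)·-0.7500) / (5) = -2.3722
Iteration 3:
  x_1 = (-4 - (4)·0.3722 - (-4)·-2.3722) / (9) = -1.6642
  x_2 = (-6 - (4)·-1.1778 - (3)·-2.3722) / (8) = 0.7285
  x_3 = (-12 - (2)·-1.1778 - (-1)·0.3722) / (5) = -1.8544

-1.6642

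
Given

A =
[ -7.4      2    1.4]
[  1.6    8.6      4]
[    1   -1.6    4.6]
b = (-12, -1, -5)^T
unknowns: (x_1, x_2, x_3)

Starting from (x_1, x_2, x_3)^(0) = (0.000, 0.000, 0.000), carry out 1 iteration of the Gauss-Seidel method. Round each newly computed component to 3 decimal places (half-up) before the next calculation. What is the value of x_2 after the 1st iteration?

-0.418

Iteration 1:
  x_1 = (-12 - (2)·0.000 - (1.4)·0.000) / (-7.4) = 1.622
  x_2 = (-1 - (1.6)·1.622 - (4)·0.000) / (8.6) = -0.418
  x_3 = (-5 - (1)·1.622 - (-1.6)·-0.418) / (4.6) = -1.585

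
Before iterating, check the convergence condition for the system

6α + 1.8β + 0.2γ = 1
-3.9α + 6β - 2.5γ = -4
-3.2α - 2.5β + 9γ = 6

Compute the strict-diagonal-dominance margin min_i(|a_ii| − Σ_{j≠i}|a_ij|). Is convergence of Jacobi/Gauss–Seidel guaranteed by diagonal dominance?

row 1: |6| − (1.8+0.2) = 4
row 2: |6| − (3.9+2.5) = -0.4
row 3: |9| − (3.2+2.5) = 3.3
minimum over rows = -0.4 → not strictly diagonally dominant

-0.4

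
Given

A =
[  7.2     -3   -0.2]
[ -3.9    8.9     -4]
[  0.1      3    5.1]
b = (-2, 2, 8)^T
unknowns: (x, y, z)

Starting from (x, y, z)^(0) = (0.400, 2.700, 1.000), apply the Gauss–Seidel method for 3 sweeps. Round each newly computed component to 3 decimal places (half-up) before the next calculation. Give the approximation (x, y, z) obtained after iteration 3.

Iteration 1:
  x = (-2 - (-3)·2.700 - (-0.2)·1.000) / (7.2) = 0.875
  y = (2 - (-3.9)·0.875 - (-4)·1.000) / (8.9) = 1.058
  z = (8 - (0.1)·0.875 - (3)·1.058) / (5.1) = 0.929
Iteration 2:
  x = (-2 - (-3)·1.058 - (-0.2)·0.929) / (7.2) = 0.189
  y = (2 - (-3.9)·0.189 - (-4)·0.929) / (8.9) = 0.725
  z = (8 - (0.1)·0.189 - (3)·0.725) / (5.1) = 1.138
Iteration 3:
  x = (-2 - (-3)·0.725 - (-0.2)·1.138) / (7.2) = 0.056
  y = (2 - (-3.9)·0.056 - (-4)·1.138) / (8.9) = 0.761
  z = (8 - (0.1)·0.056 - (3)·0.761) / (5.1) = 1.120

(0.056, 0.761, 1.120)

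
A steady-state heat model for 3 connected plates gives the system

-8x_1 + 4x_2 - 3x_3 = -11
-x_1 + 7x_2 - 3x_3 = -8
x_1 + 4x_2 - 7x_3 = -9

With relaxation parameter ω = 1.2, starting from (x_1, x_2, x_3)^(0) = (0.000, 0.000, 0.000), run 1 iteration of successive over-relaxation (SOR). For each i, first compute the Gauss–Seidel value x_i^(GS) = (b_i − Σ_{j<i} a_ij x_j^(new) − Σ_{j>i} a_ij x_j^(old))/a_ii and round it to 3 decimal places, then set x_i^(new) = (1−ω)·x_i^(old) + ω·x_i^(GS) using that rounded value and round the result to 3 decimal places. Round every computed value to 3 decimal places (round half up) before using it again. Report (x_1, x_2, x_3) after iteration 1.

Iteration 1:
  x_1: GS value = (-11 - (4)·0.000 - (-3)·0.000) / (-8) = 1.375;  x_1 ← (1−ω)·0.000 + ω·1.375 = 1.650
  x_2: GS value = (-8 - (-1)·1.650 - (-3)·0.000) / (7) = -0.907;  x_2 ← (1−ω)·0.000 + ω·-0.907 = -1.088
  x_3: GS value = (-9 - (1)·1.650 - (4)·-1.088) / (-7) = 0.900;  x_3 ← (1−ω)·0.000 + ω·0.900 = 1.080

(1.650, -1.088, 1.080)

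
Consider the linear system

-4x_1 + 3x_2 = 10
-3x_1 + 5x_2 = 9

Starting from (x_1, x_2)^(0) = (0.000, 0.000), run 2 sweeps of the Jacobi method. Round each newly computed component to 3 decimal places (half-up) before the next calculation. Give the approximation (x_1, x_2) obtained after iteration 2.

(-1.150, 0.300)

Iteration 1:
  x_1 = (10 - (3)·0.000) / (-4) = -2.500
  x_2 = (9 - (-3)·0.000) / (5) = 1.800
Iteration 2:
  x_1 = (10 - (3)·1.800) / (-4) = -1.150
  x_2 = (9 - (-3)·-2.500) / (5) = 0.300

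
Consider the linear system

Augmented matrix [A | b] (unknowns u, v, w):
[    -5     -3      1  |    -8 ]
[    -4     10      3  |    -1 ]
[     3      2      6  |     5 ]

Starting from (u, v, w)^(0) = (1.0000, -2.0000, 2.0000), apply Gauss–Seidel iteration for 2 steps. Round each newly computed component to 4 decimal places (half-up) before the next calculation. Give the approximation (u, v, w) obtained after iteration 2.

Iteration 1:
  u = (-8 - (-3)·-2.0000 - (1)·2.0000) / (-5) = 3.2000
  v = (-1 - (-4)·3.2000 - (3)·2.0000) / (10) = 0.5800
  w = (5 - (3)·3.2000 - (2)·0.5800) / (6) = -0.9600
Iteration 2:
  u = (-8 - (-3)·0.5800 - (1)·-0.9600) / (-5) = 1.0600
  v = (-1 - (-4)·1.0600 - (3)·-0.9600) / (10) = 0.6120
  w = (5 - (3)·1.0600 - (2)·0.6120) / (6) = 0.0993

(1.0600, 0.6120, 0.0993)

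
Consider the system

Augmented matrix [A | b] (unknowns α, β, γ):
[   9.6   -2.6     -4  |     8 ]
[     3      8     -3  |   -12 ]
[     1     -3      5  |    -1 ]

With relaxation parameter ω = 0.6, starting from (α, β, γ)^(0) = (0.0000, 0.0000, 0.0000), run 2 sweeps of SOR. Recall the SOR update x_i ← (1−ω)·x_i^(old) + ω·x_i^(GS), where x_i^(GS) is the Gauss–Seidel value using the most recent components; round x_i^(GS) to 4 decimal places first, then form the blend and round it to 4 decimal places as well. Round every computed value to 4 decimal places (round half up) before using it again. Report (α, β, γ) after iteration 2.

(0.3993, -1.5173, -0.9319)

Iteration 1:
  α: GS value = (8 - (-2.6)·0.0000 - (-4)·0.0000) / (9.6) = 0.8333;  α ← (1−ω)·0.0000 + ω·0.8333 = 0.5000
  β: GS value = (-12 - (3)·0.5000 - (-3)·0.0000) / (8) = -1.6875;  β ← (1−ω)·0.0000 + ω·-1.6875 = -1.0125
  γ: GS value = (-1 - (1)·0.5000 - (-3)·-1.0125) / (5) = -0.9075;  γ ← (1−ω)·0.0000 + ω·-0.9075 = -0.5445
Iteration 2:
  α: GS value = (8 - (-2.6)·-1.0125 - (-4)·-0.5445) / (9.6) = 0.3322;  α ← (1−ω)·0.5000 + ω·0.3322 = 0.3993
  β: GS value = (-12 - (3)·0.3993 - (-3)·-0.5445) / (8) = -1.8539;  β ← (1−ω)·-1.0125 + ω·-1.8539 = -1.5173
  γ: GS value = (-1 - (1)·0.3993 - (-3)·-1.5173) / (5) = -1.1902;  γ ← (1−ω)·-0.5445 + ω·-1.1902 = -0.9319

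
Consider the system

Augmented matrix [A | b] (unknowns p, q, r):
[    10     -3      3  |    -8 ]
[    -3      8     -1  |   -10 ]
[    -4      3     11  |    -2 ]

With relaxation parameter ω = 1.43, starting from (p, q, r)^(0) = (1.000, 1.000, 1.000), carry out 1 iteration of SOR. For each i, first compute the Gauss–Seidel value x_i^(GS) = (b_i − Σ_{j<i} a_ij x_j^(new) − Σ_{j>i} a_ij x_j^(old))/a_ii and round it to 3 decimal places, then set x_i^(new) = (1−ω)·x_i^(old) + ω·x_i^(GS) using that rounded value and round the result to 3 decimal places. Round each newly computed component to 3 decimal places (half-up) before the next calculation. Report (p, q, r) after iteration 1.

Iteration 1:
  p: GS value = (-8 - (-3)·1.000 - (3)·1.000) / (10) = -0.800;  p ← (1−ω)·1.000 + ω·-0.800 = -1.574
  q: GS value = (-10 - (-3)·-1.574 - (-1)·1.000) / (8) = -1.715;  q ← (1−ω)·1.000 + ω·-1.715 = -2.882
  r: GS value = (-2 - (-4)·-1.574 - (3)·-2.882) / (11) = 0.032;  r ← (1−ω)·1.000 + ω·0.032 = -0.384

(-1.574, -2.882, -0.384)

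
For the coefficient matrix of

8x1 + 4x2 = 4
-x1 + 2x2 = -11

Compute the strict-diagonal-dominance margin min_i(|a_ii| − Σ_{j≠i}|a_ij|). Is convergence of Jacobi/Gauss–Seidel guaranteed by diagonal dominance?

row 1: |8| − (4) = 4
row 2: |2| − (1) = 1
minimum over rows = 1 → strictly diagonally dominant (convergence guaranteed)

1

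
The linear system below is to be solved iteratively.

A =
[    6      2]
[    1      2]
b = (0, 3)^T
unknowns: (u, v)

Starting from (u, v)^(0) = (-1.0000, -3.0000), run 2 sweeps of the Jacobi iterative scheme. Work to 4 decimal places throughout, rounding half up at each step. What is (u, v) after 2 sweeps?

(-0.6667, 1.0000)

Iteration 1:
  u = (0 - (2)·-3.0000) / (6) = 1.0000
  v = (3 - (1)·-1.0000) / (2) = 2.0000
Iteration 2:
  u = (0 - (2)·2.0000) / (6) = -0.6667
  v = (3 - (1)·1.0000) / (2) = 1.0000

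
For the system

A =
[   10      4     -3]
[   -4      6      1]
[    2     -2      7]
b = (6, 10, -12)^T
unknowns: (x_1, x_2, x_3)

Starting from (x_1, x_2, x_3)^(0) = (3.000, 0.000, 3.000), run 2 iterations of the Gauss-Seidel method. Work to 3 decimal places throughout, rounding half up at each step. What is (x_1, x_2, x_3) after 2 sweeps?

Iteration 1:
  x_1 = (6 - (4)·0.000 - (-3)·3.000) / (10) = 1.500
  x_2 = (10 - (-4)·1.500 - (1)·3.000) / (6) = 2.167
  x_3 = (-12 - (2)·1.500 - (-2)·2.167) / (7) = -1.524
Iteration 2:
  x_1 = (6 - (4)·2.167 - (-3)·-1.524) / (10) = -0.724
  x_2 = (10 - (-4)·-0.724 - (1)·-1.524) / (6) = 1.438
  x_3 = (-12 - (2)·-0.724 - (-2)·1.438) / (7) = -1.097

(-0.724, 1.438, -1.097)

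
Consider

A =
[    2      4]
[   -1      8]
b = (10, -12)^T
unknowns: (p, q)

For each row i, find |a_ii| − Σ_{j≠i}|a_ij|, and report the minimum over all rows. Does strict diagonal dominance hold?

row 1: |2| − (4) = -2
row 2: |8| − (1) = 7
minimum over rows = -2 → not strictly diagonally dominant

-2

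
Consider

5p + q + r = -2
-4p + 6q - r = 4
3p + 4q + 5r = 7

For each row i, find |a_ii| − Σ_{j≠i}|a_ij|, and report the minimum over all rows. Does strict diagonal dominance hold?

row 1: |5| − (1+1) = 3
row 2: |6| − (4+1) = 1
row 3: |5| − (3+4) = -2
minimum over rows = -2 → not strictly diagonally dominant

-2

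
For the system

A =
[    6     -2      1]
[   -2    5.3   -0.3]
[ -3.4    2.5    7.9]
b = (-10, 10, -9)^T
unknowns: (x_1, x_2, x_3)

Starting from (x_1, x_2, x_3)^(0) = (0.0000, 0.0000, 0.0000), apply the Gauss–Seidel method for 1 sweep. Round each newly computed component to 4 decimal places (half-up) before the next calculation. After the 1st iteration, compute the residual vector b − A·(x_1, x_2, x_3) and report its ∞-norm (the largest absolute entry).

Iteration 1:
  x_1 = (-10 - (-2)·0.0000 - (1)·0.0000) / (6) = -1.6667
  x_2 = (10 - (-2)·-1.6667 - (-0.3)·0.0000) / (5.3) = 1.2578
  x_3 = (-9 - (-3.4)·-1.6667 - (2.5)·1.2578) / (7.9) = -2.2546
Residual b − A·x = (4.7704, -0.6761, 0.0001); ∞-norm = 4.7704

4.7704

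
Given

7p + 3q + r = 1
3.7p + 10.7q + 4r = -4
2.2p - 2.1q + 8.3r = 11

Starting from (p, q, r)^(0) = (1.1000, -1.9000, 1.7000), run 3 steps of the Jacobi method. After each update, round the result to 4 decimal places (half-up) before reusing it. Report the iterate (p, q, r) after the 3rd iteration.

Iteration 1:
  p = (1 - (3)·-1.9000 - (1)·1.7000) / (7) = 0.7143
  q = (-4 - (3.7)·1.1000 - (4)·1.7000) / (10.7) = -1.3897
  r = (11 - (2.2)·1.1000 - (-2.1)·-1.9000) / (8.3) = 0.5530
Iteration 2:
  p = (1 - (3)·-1.3897 - (1)·0.5530) / (7) = 0.6594
  q = (-4 - (3.7)·0.7143 - (4)·0.5530) / (10.7) = -0.8276
  r = (11 - (2.2)·0.7143 - (-2.1)·-1.3897) / (8.3) = 0.7844
Iteration 3:
  p = (1 - (3)·-0.8276 - (1)·0.7844) / (7) = 0.3855
  q = (-4 - (3.7)·0.6594 - (4)·0.7844) / (10.7) = -0.8951
  r = (11 - (2.2)·0.6594 - (-2.1)·-0.8276) / (8.3) = 0.9411

(0.3855, -0.8951, 0.9411)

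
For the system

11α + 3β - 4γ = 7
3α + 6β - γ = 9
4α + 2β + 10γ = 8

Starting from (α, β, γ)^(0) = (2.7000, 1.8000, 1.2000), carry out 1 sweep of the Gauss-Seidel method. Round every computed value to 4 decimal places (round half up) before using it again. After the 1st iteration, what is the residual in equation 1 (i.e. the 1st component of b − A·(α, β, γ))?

-2.4851

Iteration 1:
  α = (7 - (3)·1.8000 - (-4)·1.2000) / (11) = 0.5818
  β = (9 - (3)·0.5818 - (-1)·1.2000) / (6) = 1.4091
  γ = (8 - (4)·0.5818 - (2)·1.4091) / (10) = 0.2855
Residual b − A·x = (-2.4851, -0.9145, -0.0004)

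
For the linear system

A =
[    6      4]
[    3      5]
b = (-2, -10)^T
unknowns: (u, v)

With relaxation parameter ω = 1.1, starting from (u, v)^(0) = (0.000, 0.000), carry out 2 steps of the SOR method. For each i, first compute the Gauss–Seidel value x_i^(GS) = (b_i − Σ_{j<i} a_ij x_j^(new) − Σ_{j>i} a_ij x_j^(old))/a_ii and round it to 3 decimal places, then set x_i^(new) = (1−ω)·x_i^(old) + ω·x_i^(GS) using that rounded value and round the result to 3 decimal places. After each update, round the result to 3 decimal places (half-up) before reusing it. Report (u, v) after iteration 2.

(1.106, -2.735)

Iteration 1:
  u: GS value = (-2 - (4)·0.000) / (6) = -0.333;  u ← (1−ω)·0.000 + ω·-0.333 = -0.366
  v: GS value = (-10 - (3)·-0.366) / (5) = -1.780;  v ← (1−ω)·0.000 + ω·-1.780 = -1.958
Iteration 2:
  u: GS value = (-2 - (4)·-1.958) / (6) = 0.972;  u ← (1−ω)·-0.366 + ω·0.972 = 1.106
  v: GS value = (-10 - (3)·1.106) / (5) = -2.664;  v ← (1−ω)·-1.958 + ω·-2.664 = -2.735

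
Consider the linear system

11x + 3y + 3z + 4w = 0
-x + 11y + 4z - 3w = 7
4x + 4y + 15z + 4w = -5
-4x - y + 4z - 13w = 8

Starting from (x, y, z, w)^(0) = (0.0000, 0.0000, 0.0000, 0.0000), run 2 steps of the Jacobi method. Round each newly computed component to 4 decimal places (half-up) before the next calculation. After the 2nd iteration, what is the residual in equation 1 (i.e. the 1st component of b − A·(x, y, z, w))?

0.7631

Iteration 1:
  x = (0 - (3)·0.0000 - (3)·0.0000 - (4)·0.0000) / (11) = 0.0000
  y = (7 - (-1)·0.0000 - (4)·0.0000 - (-3)·0.0000) / (11) = 0.6364
  z = (-5 - (4)·0.0000 - (4)·0.0000 - (4)·0.0000) / (15) = -0.3333
  w = (8 - (-4)·0.0000 - (-1)·0.0000 - (4)·0.0000) / (-13) = -0.6154
Iteration 2:
  x = (0 - (3)·0.6364 - (3)·-0.3333 - (4)·-0.6154) / (11) = 0.1411
  y = (7 - (-1)·0.0000 - (4)·-0.3333 - (-3)·-0.6154) / (11) = 0.5897
  z = (-5 - (4)·0.0000 - (4)·0.6364 - (4)·-0.6154) / (15) = -0.3389
  w = (8 - (-4)·0.0000 - (-1)·0.6364 - (4)·-0.3333) / (-13) = -0.7669
Residual b − A·x = (0.7631, -0.2907, 0.2279, 0.5400)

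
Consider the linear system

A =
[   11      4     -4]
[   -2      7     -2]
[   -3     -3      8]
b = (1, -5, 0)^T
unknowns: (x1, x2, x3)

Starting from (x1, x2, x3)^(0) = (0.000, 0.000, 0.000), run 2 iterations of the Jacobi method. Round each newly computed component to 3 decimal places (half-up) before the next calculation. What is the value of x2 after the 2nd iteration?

-0.688

Iteration 1:
  x1 = (1 - (4)·0.000 - (-4)·0.000) / (11) = 0.091
  x2 = (-5 - (-2)·0.000 - (-2)·0.000) / (7) = -0.714
  x3 = (0 - (-3)·0.000 - (-3)·0.000) / (8) = 0.000
Iteration 2:
  x1 = (1 - (4)·-0.714 - (-4)·0.000) / (11) = 0.351
  x2 = (-5 - (-2)·0.091 - (-2)·0.000) / (7) = -0.688
  x3 = (0 - (-3)·0.091 - (-3)·-0.714) / (8) = -0.234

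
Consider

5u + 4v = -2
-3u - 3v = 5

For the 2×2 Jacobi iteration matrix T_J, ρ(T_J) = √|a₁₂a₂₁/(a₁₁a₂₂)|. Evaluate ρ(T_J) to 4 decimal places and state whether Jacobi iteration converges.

0.8944

a₁₂a₂₁/(a₁₁a₂₂) = (4)·(-3) / ((5)·(-3)) = 0.800000
ρ = √|0.800000| = √0.800000 = 0.8944
ρ < 1, so Jacobi converges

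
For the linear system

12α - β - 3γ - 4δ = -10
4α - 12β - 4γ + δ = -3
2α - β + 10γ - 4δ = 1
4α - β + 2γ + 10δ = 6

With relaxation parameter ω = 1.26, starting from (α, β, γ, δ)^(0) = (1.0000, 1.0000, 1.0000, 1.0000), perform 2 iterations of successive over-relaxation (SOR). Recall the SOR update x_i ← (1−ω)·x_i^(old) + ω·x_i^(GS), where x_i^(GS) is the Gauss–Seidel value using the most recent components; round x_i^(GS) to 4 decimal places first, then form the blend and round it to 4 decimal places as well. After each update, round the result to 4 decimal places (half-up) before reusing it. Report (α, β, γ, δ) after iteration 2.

(-0.6020, 0.0596, 0.4587, 0.8040)

Iteration 1:
  α: GS value = (-10 - (-1)·1.0000 - (-3)·1.0000 - (-4)·1.0000) / (12) = -0.1667;  α ← (1−ω)·1.0000 + ω·-0.1667 = -0.4700
  β: GS value = (-3 - (4)·-0.4700 - (-4)·1.0000 - (1)·1.0000) / (-12) = -0.1567;  β ← (1−ω)·1.0000 + ω·-0.1567 = -0.4574
  γ: GS value = (1 - (2)·-0.4700 - (-1)·-0.4574 - (-4)·1.0000) / (10) = 0.5483;  γ ← (1−ω)·1.0000 + ω·0.5483 = 0.4309
  δ: GS value = (6 - (4)·-0.4700 - (-1)·-0.4574 - (2)·0.4309) / (10) = 0.6561;  δ ← (1−ω)·1.0000 + ω·0.6561 = 0.5667
Iteration 2:
  α: GS value = (-10 - (-1)·-0.4574 - (-3)·0.4309 - (-4)·0.5667) / (12) = -0.5748;  α ← (1−ω)·-0.4700 + ω·-0.5748 = -0.6020
  β: GS value = (-3 - (4)·-0.6020 - (-4)·0.4309 - (1)·0.5667) / (-12) = -0.0471;  β ← (1−ω)·-0.4574 + ω·-0.0471 = 0.0596
  γ: GS value = (1 - (2)·-0.6020 - (-1)·0.0596 - (-4)·0.5667) / (10) = 0.4530;  γ ← (1−ω)·0.4309 + ω·0.4530 = 0.4587
  δ: GS value = (6 - (4)·-0.6020 - (-1)·0.0596 - (2)·0.4587) / (10) = 0.7550;  δ ← (1−ω)·0.5667 + ω·0.7550 = 0.8040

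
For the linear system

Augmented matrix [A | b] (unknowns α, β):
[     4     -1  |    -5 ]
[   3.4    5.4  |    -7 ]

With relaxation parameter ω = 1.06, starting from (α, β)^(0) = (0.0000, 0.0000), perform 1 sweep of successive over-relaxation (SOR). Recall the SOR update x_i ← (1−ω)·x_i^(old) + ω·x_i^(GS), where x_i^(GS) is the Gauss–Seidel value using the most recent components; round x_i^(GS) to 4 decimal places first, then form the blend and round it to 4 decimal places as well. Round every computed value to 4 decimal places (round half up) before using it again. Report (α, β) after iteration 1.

Iteration 1:
  α: GS value = (-5 - (-1)·0.0000) / (4) = -1.2500;  α ← (1−ω)·0.0000 + ω·-1.2500 = -1.3250
  β: GS value = (-7 - (3.4)·-1.3250) / (5.4) = -0.4620;  β ← (1−ω)·0.0000 + ω·-0.4620 = -0.4897

(-1.3250, -0.4897)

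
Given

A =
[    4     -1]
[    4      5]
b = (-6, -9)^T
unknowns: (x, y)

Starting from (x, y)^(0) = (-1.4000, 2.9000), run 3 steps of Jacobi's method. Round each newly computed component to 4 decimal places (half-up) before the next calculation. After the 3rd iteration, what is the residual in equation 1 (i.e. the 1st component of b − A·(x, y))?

Iteration 1:
  x = (-6 - (-1)·2.9000) / (4) = -0.7750
  y = (-9 - (4)·-1.4000) / (5) = -0.6800
Iteration 2:
  x = (-6 - (-1)·-0.6800) / (4) = -1.6700
  y = (-9 - (4)·-0.7750) / (5) = -1.1800
Iteration 3:
  x = (-6 - (-1)·-1.1800) / (4) = -1.7950
  y = (-9 - (4)·-1.6700) / (5) = -0.4640
Residual b − A·x = (0.7160, 0.5000)

0.7160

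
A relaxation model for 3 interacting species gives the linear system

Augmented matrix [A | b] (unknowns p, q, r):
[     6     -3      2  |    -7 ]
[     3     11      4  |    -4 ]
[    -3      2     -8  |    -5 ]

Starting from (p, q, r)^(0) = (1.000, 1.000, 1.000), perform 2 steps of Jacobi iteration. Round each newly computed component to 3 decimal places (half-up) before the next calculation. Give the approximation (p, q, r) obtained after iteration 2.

Iteration 1:
  p = (-7 - (-3)·1.000 - (2)·1.000) / (6) = -1.000
  q = (-4 - (3)·1.000 - (4)·1.000) / (11) = -1.000
  r = (-5 - (-3)·1.000 - (2)·1.000) / (-8) = 0.500
Iteration 2:
  p = (-7 - (-3)·-1.000 - (2)·0.500) / (6) = -1.833
  q = (-4 - (3)·-1.000 - (4)·0.500) / (11) = -0.273
  r = (-5 - (-3)·-1.000 - (2)·-1.000) / (-8) = 0.750

(-1.833, -0.273, 0.750)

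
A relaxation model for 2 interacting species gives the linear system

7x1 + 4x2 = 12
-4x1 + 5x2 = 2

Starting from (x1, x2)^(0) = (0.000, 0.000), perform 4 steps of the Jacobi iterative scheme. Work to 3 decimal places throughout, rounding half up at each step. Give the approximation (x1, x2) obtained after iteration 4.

Iteration 1:
  x1 = (12 - (4)·0.000) / (7) = 1.714
  x2 = (2 - (-4)·0.000) / (5) = 0.400
Iteration 2:
  x1 = (12 - (4)·0.400) / (7) = 1.486
  x2 = (2 - (-4)·1.714) / (5) = 1.771
Iteration 3:
  x1 = (12 - (4)·1.771) / (7) = 0.702
  x2 = (2 - (-4)·1.486) / (5) = 1.589
Iteration 4:
  x1 = (12 - (4)·1.589) / (7) = 0.806
  x2 = (2 - (-4)·0.702) / (5) = 0.962

(0.806, 0.962)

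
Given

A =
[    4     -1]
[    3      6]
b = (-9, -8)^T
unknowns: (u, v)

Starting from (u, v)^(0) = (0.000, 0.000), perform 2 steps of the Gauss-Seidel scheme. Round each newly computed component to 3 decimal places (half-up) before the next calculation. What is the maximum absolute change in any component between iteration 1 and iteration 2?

Iteration 1:
  u = (-9 - (-1)·0.000) / (4) = -2.250
  v = (-8 - (3)·-2.250) / (6) = -0.208
Iteration 2:
  u = (-9 - (-1)·-0.208) / (4) = -2.302
  v = (-8 - (3)·-2.302) / (6) = -0.182
Change: (-0.052, 0.026) → max |·| = 0.052

0.052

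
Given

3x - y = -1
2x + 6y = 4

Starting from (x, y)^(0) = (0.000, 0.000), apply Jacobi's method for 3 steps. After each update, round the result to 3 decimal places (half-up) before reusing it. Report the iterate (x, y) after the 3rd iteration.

Iteration 1:
  x = (-1 - (-1)·0.000) / (3) = -0.333
  y = (4 - (2)·0.000) / (6) = 0.667
Iteration 2:
  x = (-1 - (-1)·0.667) / (3) = -0.111
  y = (4 - (2)·-0.333) / (6) = 0.778
Iteration 3:
  x = (-1 - (-1)·0.778) / (3) = -0.074
  y = (4 - (2)·-0.111) / (6) = 0.704

(-0.074, 0.704)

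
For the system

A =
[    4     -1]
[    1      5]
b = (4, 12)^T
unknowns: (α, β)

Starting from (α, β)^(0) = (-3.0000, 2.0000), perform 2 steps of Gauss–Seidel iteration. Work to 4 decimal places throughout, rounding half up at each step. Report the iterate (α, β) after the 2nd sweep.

(1.5250, 2.0950)

Iteration 1:
  α = (4 - (-1)·2.0000) / (4) = 1.5000
  β = (12 - (1)·1.5000) / (5) = 2.1000
Iteration 2:
  α = (4 - (-1)·2.1000) / (4) = 1.5250
  β = (12 - (1)·1.5250) / (5) = 2.0950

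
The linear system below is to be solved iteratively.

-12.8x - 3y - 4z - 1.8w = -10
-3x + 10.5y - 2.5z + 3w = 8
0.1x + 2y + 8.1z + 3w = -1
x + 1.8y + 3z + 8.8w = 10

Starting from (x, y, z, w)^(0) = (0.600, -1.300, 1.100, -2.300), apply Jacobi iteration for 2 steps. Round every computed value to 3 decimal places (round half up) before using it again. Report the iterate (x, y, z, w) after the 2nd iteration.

(-0.113, 1.041, -0.949, 0.281)

Iteration 1:
  x = (-10 - (-3)·-1.300 - (-4)·1.100 - (-1.8)·-2.300) / (-12.8) = 1.066
  y = (8 - (-3)·0.600 - (-2.5)·1.100 - (3)·-2.300) / (10.5) = 1.852
  z = (-1 - (0.1)·0.600 - (2)·-1.300 - (3)·-2.300) / (8.1) = 1.042
  w = (10 - (1)·0.600 - (1.8)·-1.300 - (3)·1.100) / (8.8) = 0.959
Iteration 2:
  x = (-10 - (-3)·1.852 - (-4)·1.042 - (-1.8)·0.959) / (-12.8) = -0.113
  y = (8 - (-3)·1.066 - (-2.5)·1.042 - (3)·0.959) / (10.5) = 1.041
  z = (-1 - (0.1)·1.066 - (2)·1.852 - (3)·0.959) / (8.1) = -0.949
  w = (10 - (1)·1.066 - (1.8)·1.852 - (3)·1.042) / (8.8) = 0.281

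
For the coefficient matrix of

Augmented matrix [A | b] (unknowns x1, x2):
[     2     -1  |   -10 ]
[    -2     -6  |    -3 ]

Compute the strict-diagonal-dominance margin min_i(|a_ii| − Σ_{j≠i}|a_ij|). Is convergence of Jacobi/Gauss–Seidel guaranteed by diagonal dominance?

row 1: |2| − (1) = 1
row 2: |-6| − (2) = 4
minimum over rows = 1 → strictly diagonally dominant (convergence guaranteed)

1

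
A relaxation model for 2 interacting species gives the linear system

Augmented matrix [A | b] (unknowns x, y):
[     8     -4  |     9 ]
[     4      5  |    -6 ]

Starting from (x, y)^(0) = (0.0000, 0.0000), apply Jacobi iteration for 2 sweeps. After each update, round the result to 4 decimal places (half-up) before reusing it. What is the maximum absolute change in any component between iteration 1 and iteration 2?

Iteration 1:
  x = (9 - (-4)·0.0000) / (8) = 1.1250
  y = (-6 - (4)·0.0000) / (5) = -1.2000
Iteration 2:
  x = (9 - (-4)·-1.2000) / (8) = 0.5250
  y = (-6 - (4)·1.1250) / (5) = -2.1000
Change: (-0.6000, -0.9000) → max |·| = 0.9000

0.9000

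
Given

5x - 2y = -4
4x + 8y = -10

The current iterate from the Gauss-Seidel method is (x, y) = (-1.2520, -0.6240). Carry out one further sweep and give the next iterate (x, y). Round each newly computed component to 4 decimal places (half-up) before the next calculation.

(-1.0496, -0.7252)

One sweep:
  x = (-4 - (-2)·-0.6240) / (5) = -1.0496
  y = (-10 - (4)·-1.0496) / (8) = -0.7252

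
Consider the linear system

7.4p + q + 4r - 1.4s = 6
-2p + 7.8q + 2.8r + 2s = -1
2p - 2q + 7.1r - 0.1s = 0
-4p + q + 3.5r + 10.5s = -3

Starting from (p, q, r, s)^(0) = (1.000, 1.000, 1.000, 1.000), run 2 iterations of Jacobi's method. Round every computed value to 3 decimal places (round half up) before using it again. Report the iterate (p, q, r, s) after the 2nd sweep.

(0.806, 0.035, -0.233, -0.121)

Iteration 1:
  p = (6 - (1)·1.000 - (4)·1.000 - (-1.4)·1.000) / (7.4) = 0.324
  q = (-1 - (-2)·1.000 - (2.8)·1.000 - (2)·1.000) / (7.8) = -0.487
  r = (0 - (2)·1.000 - (-2)·1.000 - (-0.1)·1.000) / (7.1) = 0.014
  s = (-3 - (-4)·1.000 - (1)·1.000 - (3.5)·1.000) / (10.5) = -0.333
Iteration 2:
  p = (6 - (1)·-0.487 - (4)·0.014 - (-1.4)·-0.333) / (7.4) = 0.806
  q = (-1 - (-2)·0.324 - (2.8)·0.014 - (2)·-0.333) / (7.8) = 0.035
  r = (0 - (2)·0.324 - (-2)·-0.487 - (-0.1)·-0.333) / (7.1) = -0.233
  s = (-3 - (-4)·0.324 - (1)·-0.487 - (3.5)·0.014) / (10.5) = -0.121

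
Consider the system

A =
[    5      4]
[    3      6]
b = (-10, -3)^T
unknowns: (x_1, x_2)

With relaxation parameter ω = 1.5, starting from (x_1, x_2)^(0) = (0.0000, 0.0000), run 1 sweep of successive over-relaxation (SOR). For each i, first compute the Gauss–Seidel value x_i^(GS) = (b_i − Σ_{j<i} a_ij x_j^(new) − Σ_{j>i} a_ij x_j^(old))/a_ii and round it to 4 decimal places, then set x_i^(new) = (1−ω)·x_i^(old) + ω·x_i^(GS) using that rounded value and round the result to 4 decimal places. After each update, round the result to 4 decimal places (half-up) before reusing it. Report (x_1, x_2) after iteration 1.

Iteration 1:
  x_1: GS value = (-10 - (4)·0.0000) / (5) = -2.0000;  x_1 ← (1−ω)·0.0000 + ω·-2.0000 = -3.0000
  x_2: GS value = (-3 - (3)·-3.0000) / (6) = 1.0000;  x_2 ← (1−ω)·0.0000 + ω·1.0000 = 1.5000

(-3.0000, 1.5000)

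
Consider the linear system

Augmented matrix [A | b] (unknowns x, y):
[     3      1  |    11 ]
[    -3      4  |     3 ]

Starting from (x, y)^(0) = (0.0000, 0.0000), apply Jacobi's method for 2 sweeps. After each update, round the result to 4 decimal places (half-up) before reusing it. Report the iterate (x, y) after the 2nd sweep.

(3.4167, 3.5000)

Iteration 1:
  x = (11 - (1)·0.0000) / (3) = 3.6667
  y = (3 - (-3)·0.0000) / (4) = 0.7500
Iteration 2:
  x = (11 - (1)·0.7500) / (3) = 3.4167
  y = (3 - (-3)·3.6667) / (4) = 3.5000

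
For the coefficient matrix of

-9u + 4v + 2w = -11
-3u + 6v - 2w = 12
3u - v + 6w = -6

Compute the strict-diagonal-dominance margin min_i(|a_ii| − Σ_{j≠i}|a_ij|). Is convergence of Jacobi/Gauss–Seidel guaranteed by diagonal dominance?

row 1: |-9| − (4+2) = 3
row 2: |6| − (3+2) = 1
row 3: |6| − (3+1) = 2
minimum over rows = 1 → strictly diagonally dominant (convergence guaranteed)

1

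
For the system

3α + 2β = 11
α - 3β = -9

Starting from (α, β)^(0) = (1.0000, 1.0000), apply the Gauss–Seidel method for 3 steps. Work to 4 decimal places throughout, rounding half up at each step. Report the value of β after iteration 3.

3.4815

Iteration 1:
  α = (11 - (2)·1.0000) / (3) = 3.0000
  β = (-9 - (1)·3.0000) / (-3) = 4.0000
Iteration 2:
  α = (11 - (2)·4.0000) / (3) = 1.0000
  β = (-9 - (1)·1.0000) / (-3) = 3.3333
Iteration 3:
  α = (11 - (2)·3.3333) / (3) = 1.4445
  β = (-9 - (1)·1.4445) / (-3) = 3.4815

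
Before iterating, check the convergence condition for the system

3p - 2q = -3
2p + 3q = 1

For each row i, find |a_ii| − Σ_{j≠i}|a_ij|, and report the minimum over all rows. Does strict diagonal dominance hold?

1

row 1: |3| − (2) = 1
row 2: |3| − (2) = 1
minimum over rows = 1 → strictly diagonally dominant (convergence guaranteed)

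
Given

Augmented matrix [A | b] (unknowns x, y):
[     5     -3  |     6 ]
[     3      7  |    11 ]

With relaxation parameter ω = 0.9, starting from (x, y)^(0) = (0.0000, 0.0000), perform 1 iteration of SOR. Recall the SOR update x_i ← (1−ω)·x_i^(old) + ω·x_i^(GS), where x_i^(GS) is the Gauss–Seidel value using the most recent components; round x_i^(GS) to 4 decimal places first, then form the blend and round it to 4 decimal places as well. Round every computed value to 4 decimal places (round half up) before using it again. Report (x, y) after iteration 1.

(1.0800, 0.9977)

Iteration 1:
  x: GS value = (6 - (-3)·0.0000) / (5) = 1.2000;  x ← (1−ω)·0.0000 + ω·1.2000 = 1.0800
  y: GS value = (11 - (3)·1.0800) / (7) = 1.1086;  y ← (1−ω)·0.0000 + ω·1.1086 = 0.9977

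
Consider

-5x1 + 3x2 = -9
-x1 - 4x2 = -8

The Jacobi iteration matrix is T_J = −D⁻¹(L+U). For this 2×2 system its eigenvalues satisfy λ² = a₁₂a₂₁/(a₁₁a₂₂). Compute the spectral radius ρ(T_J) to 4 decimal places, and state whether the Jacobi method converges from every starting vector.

a₁₂a₂₁/(a₁₁a₂₂) = (3)·(-1) / ((-5)·(-4)) = -0.150000
ρ = √|-0.150000| = √0.150000 = 0.3873
ρ < 1, so Jacobi converges

0.3873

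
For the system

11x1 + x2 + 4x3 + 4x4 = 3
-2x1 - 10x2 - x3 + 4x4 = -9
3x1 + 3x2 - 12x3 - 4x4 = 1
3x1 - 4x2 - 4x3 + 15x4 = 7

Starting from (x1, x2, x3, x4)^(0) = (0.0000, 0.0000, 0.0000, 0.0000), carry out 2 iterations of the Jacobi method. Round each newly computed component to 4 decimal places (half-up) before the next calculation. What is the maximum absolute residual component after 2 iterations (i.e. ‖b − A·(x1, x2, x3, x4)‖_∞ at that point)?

1.7762

Iteration 1:
  x1 = (3 - (1)·0.0000 - (4)·0.0000 - (4)·0.0000) / (11) = 0.2727
  x2 = (-9 - (-2)·0.0000 - (-1)·0.0000 - (4)·0.0000) / (-10) = 0.9000
  x3 = (1 - (3)·0.0000 - (3)·0.0000 - (-4)·0.0000) / (-12) = -0.0833
  x4 = (7 - (3)·0.0000 - (-4)·0.0000 - (-4)·0.0000) / (15) = 0.4667
Iteration 2:
  x1 = (3 - (1)·0.9000 - (4)·-0.0833 - (4)·0.4667) / (11) = 0.0515
  x2 = (-9 - (-2)·0.2727 - (-1)·-0.0833 - (4)·0.4667) / (-10) = 1.0405
  x3 = (1 - (3)·0.2727 - (3)·0.9000 - (-4)·0.4667) / (-12) = 0.0543
  x4 = (7 - (3)·0.2727 - (-4)·0.9000 - (-4)·-0.0833) / (15) = 0.6299
Residual b − A·x = (-1.3438, -0.9573, 0.8952, 1.7762); ∞-norm = 1.7762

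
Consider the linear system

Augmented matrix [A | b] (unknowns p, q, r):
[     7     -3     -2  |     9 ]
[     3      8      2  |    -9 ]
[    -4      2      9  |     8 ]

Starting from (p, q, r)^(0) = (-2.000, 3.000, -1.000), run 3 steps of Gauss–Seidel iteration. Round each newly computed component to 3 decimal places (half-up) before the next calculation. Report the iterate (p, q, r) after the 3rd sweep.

Iteration 1:
  p = (9 - (-3)·3.000 - (-2)·-1.000) / (7) = 2.286
  q = (-9 - (3)·2.286 - (2)·-1.000) / (8) = -1.732
  r = (8 - (-4)·2.286 - (2)·-1.732) / (9) = 2.290
Iteration 2:
  p = (9 - (-3)·-1.732 - (-2)·2.290) / (7) = 1.198
  q = (-9 - (3)·1.198 - (2)·2.290) / (8) = -2.147
  r = (8 - (-4)·1.198 - (2)·-2.147) / (9) = 1.898
Iteration 3:
  p = (9 - (-3)·-2.147 - (-2)·1.898) / (7) = 0.908
  q = (-9 - (3)·0.908 - (2)·1.898) / (8) = -1.940
  r = (8 - (-4)·0.908 - (2)·-1.940) / (9) = 1.724

(0.908, -1.940, 1.724)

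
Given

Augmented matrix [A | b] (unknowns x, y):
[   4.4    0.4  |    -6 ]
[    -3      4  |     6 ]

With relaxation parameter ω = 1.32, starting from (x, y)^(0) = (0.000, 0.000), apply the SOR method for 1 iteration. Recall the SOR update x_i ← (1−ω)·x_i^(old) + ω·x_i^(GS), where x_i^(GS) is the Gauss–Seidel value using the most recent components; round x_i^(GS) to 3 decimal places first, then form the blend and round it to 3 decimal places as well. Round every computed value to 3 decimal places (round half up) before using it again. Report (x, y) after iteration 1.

Iteration 1:
  x: GS value = (-6 - (0.4)·0.000) / (4.4) = -1.364;  x ← (1−ω)·0.000 + ω·-1.364 = -1.800
  y: GS value = (6 - (-3)·-1.800) / (4) = 0.150;  y ← (1−ω)·0.000 + ω·0.150 = 0.198

(-1.800, 0.198)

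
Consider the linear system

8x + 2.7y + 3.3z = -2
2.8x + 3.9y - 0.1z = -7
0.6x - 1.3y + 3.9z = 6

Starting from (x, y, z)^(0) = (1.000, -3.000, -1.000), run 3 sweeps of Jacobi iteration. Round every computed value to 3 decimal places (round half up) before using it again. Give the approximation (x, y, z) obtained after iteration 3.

(0.426, -2.103, 0.593)

Iteration 1:
  x = (-2 - (2.7)·-3.000 - (3.3)·-1.000) / (8) = 1.175
  y = (-7 - (2.8)·1.000 - (-0.1)·-1.000) / (3.9) = -2.538
  z = (6 - (0.6)·1.000 - (-1.3)·-3.000) / (3.9) = 0.385
Iteration 2:
  x = (-2 - (2.7)·-2.538 - (3.3)·0.385) / (8) = 0.448
  y = (-7 - (2.8)·1.175 - (-0.1)·0.385) / (3.9) = -2.629
  z = (6 - (0.6)·1.175 - (-1.3)·-2.538) / (3.9) = 0.512
Iteration 3:
  x = (-2 - (2.7)·-2.629 - (3.3)·0.512) / (8) = 0.426
  y = (-7 - (2.8)·0.448 - (-0.1)·0.512) / (3.9) = -2.103
  z = (6 - (0.6)·0.448 - (-1.3)·-2.629) / (3.9) = 0.593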